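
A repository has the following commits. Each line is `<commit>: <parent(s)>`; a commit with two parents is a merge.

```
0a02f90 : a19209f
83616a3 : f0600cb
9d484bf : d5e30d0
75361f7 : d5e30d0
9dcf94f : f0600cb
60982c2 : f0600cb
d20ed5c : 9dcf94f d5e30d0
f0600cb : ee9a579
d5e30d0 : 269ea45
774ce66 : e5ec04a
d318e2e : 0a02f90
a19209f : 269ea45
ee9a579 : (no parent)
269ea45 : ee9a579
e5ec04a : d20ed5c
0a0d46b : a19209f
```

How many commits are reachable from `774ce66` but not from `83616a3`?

Reachable from 774ce66: {269ea45, 774ce66, 9dcf94f, d20ed5c, d5e30d0, e5ec04a, ee9a579, f0600cb}.
Reachable from 83616a3: {83616a3, ee9a579, f0600cb}.
In 774ce66's history but not 83616a3's: {269ea45, 774ce66, 9dcf94f, d20ed5c, d5e30d0, e5ec04a} — 6 commits.

6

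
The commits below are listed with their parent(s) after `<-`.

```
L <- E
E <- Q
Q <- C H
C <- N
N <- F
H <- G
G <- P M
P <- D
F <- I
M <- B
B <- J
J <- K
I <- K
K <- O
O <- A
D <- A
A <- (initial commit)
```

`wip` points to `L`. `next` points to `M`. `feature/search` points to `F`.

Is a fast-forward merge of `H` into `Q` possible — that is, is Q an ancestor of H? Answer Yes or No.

No

A fast-forward from Q to H is possible iff Q is an ancestor of H.
Ancestors of H: {A, B, D, G, H, J, K, M, O, P}.
Q is not among them, so fast-forward is not possible.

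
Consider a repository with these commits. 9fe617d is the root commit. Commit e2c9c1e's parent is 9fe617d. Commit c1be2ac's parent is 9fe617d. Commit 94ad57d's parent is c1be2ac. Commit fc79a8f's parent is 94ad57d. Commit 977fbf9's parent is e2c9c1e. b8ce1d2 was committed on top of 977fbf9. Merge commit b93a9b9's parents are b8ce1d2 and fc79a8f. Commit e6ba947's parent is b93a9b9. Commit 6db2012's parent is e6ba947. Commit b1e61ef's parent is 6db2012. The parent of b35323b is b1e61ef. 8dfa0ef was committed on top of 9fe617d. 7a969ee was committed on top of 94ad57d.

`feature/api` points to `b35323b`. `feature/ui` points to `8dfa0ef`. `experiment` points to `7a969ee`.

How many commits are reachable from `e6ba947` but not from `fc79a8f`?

5

Reachable from e6ba947: {94ad57d, 977fbf9, 9fe617d, b8ce1d2, b93a9b9, c1be2ac, e2c9c1e, e6ba947, fc79a8f}.
Reachable from fc79a8f: {94ad57d, 9fe617d, c1be2ac, fc79a8f}.
In e6ba947's history but not fc79a8f's: {977fbf9, b8ce1d2, b93a9b9, e2c9c1e, e6ba947} — 5 commits.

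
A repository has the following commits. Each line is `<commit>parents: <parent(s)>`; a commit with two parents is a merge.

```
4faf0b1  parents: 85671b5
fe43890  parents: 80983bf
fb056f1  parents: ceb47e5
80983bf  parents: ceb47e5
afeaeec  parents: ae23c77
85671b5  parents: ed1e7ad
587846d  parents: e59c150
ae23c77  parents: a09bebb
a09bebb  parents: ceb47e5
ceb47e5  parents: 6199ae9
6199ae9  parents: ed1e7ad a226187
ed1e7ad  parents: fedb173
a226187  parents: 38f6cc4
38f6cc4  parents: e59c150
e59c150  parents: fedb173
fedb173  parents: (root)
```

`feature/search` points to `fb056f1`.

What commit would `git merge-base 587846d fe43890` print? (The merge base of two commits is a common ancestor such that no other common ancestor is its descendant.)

e59c150

Ancestors of 587846d: {587846d, e59c150, fedb173}.
Ancestors of fe43890: {38f6cc4, 6199ae9, 80983bf, a226187, ceb47e5, e59c150, ed1e7ad, fe43890, fedb173}.
Common ancestors: {e59c150, fedb173}.
Among these, e59c150 is not an ancestor of any other common ancestor — it is the merge base.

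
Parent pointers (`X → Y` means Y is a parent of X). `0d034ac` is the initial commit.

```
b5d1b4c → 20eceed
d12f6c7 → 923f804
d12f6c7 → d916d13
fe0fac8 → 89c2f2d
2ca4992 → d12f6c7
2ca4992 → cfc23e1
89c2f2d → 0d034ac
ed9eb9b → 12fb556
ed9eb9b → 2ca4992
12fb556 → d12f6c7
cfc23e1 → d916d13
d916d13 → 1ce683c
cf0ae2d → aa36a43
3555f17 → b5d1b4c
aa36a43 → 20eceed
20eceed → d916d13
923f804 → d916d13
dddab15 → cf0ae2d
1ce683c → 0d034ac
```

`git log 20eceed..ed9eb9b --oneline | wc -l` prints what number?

6

Reachable from ed9eb9b: {0d034ac, 12fb556, 1ce683c, 2ca4992, 923f804, cfc23e1, d12f6c7, d916d13, ed9eb9b}.
Reachable from 20eceed: {0d034ac, 1ce683c, 20eceed, d916d13}.
In ed9eb9b's history but not 20eceed's: {12fb556, 2ca4992, 923f804, cfc23e1, d12f6c7, ed9eb9b} — 6 commits.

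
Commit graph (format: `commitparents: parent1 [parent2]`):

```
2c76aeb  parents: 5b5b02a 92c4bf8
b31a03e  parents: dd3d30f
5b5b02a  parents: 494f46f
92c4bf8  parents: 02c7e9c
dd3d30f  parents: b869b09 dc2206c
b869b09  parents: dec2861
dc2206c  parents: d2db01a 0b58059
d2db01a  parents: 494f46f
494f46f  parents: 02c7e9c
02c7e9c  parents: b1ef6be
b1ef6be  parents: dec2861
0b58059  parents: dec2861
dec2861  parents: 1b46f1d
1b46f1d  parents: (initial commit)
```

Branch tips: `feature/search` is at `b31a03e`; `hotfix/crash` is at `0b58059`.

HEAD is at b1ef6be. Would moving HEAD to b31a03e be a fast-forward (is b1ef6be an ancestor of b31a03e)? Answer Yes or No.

A fast-forward from b1ef6be to b31a03e is possible iff b1ef6be is an ancestor of b31a03e.
Ancestors of b31a03e: {02c7e9c, 0b58059, 1b46f1d, 494f46f, b1ef6be, b31a03e, b869b09, d2db01a, dc2206c, dd3d30f, dec2861}.
b1ef6be is among them, so fast-forward is possible.

Yes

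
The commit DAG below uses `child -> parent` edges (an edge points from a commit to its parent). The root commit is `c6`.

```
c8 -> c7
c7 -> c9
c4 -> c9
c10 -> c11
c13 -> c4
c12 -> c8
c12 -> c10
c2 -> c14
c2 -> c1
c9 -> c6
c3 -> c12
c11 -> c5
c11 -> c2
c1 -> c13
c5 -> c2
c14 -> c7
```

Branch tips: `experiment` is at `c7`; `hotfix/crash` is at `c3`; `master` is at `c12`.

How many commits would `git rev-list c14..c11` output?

Reachable from c11: {c1, c11, c13, c14, c2, c4, c5, c6, c7, c9}.
Reachable from c14: {c14, c6, c7, c9}.
In c11's history but not c14's: {c1, c11, c13, c2, c4, c5} — 6 commits.

6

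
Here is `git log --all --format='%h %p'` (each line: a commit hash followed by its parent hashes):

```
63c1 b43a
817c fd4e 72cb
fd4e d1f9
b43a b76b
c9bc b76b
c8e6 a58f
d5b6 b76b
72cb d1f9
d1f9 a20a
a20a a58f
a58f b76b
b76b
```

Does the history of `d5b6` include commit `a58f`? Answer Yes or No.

Ancestors of d5b6: {b76b, d5b6}.
a58f is not in that set, so it is not an ancestor of d5b6.

No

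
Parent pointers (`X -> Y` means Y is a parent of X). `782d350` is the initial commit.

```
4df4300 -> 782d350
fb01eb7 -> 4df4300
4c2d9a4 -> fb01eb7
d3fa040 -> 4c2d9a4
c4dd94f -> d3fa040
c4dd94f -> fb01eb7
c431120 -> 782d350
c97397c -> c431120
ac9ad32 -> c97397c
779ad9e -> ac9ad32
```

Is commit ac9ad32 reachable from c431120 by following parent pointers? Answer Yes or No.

No

Ancestors of c431120: {782d350, c431120}.
ac9ad32 is not in that set, so it is not an ancestor of c431120.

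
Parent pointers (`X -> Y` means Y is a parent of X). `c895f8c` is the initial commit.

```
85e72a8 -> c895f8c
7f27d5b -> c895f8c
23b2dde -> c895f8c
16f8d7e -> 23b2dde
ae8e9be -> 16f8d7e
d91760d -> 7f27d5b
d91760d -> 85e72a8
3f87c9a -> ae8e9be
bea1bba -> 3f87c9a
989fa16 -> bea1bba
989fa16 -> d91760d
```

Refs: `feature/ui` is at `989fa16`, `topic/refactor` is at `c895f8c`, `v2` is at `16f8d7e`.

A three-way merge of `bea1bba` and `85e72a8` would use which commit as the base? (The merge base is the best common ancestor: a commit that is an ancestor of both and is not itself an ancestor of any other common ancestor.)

c895f8c

Ancestors of bea1bba: {16f8d7e, 23b2dde, 3f87c9a, ae8e9be, bea1bba, c895f8c}.
Ancestors of 85e72a8: {85e72a8, c895f8c}.
Common ancestors: {c895f8c}.
The only common ancestor is c895f8c, so it is the merge base.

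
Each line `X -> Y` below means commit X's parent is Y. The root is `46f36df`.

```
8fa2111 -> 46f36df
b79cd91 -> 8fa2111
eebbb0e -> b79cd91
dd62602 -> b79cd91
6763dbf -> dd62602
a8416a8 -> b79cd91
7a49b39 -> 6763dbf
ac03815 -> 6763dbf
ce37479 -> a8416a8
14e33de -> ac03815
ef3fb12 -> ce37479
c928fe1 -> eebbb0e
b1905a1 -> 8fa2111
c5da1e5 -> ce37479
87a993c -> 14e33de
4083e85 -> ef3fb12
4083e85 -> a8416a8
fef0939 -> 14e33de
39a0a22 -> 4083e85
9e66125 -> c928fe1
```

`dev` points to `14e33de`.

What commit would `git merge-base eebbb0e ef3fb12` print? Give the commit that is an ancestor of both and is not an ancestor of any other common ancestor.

b79cd91

Ancestors of eebbb0e: {46f36df, 8fa2111, b79cd91, eebbb0e}.
Ancestors of ef3fb12: {46f36df, 8fa2111, a8416a8, b79cd91, ce37479, ef3fb12}.
Common ancestors: {46f36df, 8fa2111, b79cd91}.
Among these, b79cd91 is not an ancestor of any other common ancestor — it is the merge base.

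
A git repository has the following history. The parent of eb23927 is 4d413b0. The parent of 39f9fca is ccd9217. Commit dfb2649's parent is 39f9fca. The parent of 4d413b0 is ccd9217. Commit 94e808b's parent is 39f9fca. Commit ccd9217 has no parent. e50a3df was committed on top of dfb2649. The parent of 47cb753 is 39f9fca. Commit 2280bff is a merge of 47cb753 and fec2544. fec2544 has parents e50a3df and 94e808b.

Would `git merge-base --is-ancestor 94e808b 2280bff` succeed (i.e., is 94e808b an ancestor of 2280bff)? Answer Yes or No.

Ancestors of 2280bff (commits reachable by following parents): {2280bff, 39f9fca, 47cb753, 94e808b, ccd9217, dfb2649, e50a3df, fec2544}.
94e808b is in that set, so it is an ancestor of 2280bff.

Yes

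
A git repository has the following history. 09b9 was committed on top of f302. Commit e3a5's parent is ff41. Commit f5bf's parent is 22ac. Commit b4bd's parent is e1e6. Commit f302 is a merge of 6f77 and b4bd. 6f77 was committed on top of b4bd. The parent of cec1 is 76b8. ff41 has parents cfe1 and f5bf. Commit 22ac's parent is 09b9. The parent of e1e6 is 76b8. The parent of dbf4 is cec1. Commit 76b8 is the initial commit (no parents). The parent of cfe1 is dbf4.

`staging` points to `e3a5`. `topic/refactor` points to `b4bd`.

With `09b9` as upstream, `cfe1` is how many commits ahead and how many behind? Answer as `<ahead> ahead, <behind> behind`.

3 ahead, 5 behind

Reachable from cfe1: {76b8, cec1, cfe1, dbf4}.
Reachable from 09b9: {09b9, 6f77, 76b8, b4bd, e1e6, f302}.
Only in cfe1's history (ahead): {cec1, cfe1, dbf4} — 3.
Only in 09b9's history (behind): {09b9, 6f77, b4bd, e1e6, f302} — 5.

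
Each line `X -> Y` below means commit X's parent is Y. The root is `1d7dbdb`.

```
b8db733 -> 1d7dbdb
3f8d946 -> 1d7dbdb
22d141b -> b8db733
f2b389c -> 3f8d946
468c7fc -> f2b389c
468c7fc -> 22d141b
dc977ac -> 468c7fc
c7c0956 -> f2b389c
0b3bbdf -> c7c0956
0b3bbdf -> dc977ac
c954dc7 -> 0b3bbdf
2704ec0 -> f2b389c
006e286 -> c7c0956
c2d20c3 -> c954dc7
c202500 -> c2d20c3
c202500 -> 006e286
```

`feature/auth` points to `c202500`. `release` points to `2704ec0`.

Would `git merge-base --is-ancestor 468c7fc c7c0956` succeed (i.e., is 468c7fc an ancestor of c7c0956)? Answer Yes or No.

No

Ancestors of c7c0956: {1d7dbdb, 3f8d946, c7c0956, f2b389c}.
468c7fc is not in that set, so it is not an ancestor of c7c0956.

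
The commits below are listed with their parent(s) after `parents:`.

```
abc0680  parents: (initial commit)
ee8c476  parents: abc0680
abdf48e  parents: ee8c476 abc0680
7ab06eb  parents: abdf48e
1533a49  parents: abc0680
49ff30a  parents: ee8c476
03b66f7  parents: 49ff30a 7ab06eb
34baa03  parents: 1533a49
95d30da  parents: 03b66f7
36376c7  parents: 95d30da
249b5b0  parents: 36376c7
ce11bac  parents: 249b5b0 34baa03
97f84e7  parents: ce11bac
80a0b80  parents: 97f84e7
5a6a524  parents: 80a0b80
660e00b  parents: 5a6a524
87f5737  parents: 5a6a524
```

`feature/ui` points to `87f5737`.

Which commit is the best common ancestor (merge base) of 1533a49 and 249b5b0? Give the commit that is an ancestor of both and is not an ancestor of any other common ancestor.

abc0680

Ancestors of 1533a49: {1533a49, abc0680}.
Ancestors of 249b5b0: {03b66f7, 249b5b0, 36376c7, 49ff30a, 7ab06eb, 95d30da, abc0680, abdf48e, ee8c476}.
Common ancestors: {abc0680}.
The only common ancestor is abc0680, so it is the merge base.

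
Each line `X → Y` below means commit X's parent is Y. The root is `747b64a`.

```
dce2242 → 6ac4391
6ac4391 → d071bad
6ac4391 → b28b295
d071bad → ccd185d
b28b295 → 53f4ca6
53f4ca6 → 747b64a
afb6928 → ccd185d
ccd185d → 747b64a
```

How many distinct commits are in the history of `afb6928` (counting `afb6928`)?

3

Walking parent pointers from afb6928: reachable set = {747b64a, afb6928, ccd185d}.
That is 3 commits.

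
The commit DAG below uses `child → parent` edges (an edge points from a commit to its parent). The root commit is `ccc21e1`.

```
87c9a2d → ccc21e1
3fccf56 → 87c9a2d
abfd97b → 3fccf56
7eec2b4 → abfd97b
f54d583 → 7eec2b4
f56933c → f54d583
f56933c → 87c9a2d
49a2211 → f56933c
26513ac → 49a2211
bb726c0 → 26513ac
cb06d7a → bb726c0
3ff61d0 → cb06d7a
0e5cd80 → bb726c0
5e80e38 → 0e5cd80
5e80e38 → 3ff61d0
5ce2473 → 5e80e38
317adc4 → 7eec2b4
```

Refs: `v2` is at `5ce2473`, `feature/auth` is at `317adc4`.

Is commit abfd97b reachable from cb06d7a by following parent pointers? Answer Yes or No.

Ancestors of cb06d7a (commits reachable by following parents): {26513ac, 3fccf56, 49a2211, 7eec2b4, 87c9a2d, abfd97b, bb726c0, cb06d7a, ccc21e1, f54d583, f56933c}.
abfd97b is in that set, so it is an ancestor of cb06d7a.

Yes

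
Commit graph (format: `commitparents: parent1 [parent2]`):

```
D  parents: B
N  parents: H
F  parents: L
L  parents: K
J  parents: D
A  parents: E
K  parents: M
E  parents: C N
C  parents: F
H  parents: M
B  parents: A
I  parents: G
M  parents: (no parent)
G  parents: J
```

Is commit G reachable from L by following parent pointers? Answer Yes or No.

No

Ancestors of L: {K, L, M}.
G is not in that set, so it is not an ancestor of L.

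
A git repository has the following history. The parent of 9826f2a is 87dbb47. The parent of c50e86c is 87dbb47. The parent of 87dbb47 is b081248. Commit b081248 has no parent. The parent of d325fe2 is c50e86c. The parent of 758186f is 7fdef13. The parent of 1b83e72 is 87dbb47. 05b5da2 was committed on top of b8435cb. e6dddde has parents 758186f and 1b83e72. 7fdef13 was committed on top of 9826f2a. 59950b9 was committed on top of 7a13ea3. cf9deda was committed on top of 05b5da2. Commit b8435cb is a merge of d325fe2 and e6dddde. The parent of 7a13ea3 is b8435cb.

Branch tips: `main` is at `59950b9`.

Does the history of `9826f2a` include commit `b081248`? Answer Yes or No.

Ancestors of 9826f2a (commits reachable by following parents): {87dbb47, 9826f2a, b081248}.
b081248 is in that set, so it is an ancestor of 9826f2a.

Yes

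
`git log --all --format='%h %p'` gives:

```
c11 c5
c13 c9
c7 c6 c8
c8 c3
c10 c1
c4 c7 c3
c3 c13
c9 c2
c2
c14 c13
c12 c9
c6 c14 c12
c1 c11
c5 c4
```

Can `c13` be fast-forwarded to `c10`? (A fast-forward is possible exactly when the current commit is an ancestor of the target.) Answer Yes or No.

Yes

A fast-forward from c13 to c10 is possible iff c13 is an ancestor of c10.
Ancestors of c10: {c1, c10, c11, c12, c13, c14, c2, c3, c4, c5, c6, c7, c8, c9}.
c13 is among them, so fast-forward is possible.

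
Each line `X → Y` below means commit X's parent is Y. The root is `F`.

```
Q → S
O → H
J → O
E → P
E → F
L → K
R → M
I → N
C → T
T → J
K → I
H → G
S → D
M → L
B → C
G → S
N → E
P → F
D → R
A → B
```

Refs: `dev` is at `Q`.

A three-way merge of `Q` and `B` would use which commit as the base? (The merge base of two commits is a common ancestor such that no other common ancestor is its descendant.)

Ancestors of Q: {D, E, F, I, K, L, M, N, P, Q, R, S}.
Ancestors of B: {B, C, D, E, F, G, H, I, J, K, L, M, N, O, P, R, S, T}.
Common ancestors: {D, E, F, I, K, L, M, N, P, R, S}.
Among these, S is not an ancestor of any other common ancestor — it is the merge base.

S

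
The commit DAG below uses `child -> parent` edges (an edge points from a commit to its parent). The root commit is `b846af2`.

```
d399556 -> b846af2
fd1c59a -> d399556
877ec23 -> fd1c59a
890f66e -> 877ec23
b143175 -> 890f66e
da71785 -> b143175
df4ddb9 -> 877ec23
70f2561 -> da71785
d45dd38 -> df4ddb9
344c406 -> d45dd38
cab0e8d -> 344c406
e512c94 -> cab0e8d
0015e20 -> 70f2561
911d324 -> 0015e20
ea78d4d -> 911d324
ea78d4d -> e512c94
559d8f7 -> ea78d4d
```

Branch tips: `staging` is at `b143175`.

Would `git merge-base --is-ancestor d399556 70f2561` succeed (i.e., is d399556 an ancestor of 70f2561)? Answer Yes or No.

Ancestors of 70f2561 (commits reachable by following parents): {70f2561, 877ec23, 890f66e, b143175, b846af2, d399556, da71785, fd1c59a}.
d399556 is in that set, so it is an ancestor of 70f2561.

Yes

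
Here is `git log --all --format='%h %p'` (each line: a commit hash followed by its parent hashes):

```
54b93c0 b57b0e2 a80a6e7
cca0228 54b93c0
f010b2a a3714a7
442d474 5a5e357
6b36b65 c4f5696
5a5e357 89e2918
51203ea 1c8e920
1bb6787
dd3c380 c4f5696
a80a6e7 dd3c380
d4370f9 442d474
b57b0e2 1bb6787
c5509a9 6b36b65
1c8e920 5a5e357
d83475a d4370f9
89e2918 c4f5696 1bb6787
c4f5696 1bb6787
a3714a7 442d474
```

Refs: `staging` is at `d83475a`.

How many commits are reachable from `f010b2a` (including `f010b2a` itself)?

7

Walking parent pointers from f010b2a: reachable set = {1bb6787, 442d474, 5a5e357, 89e2918, a3714a7, c4f5696, f010b2a}.
That is 7 commits.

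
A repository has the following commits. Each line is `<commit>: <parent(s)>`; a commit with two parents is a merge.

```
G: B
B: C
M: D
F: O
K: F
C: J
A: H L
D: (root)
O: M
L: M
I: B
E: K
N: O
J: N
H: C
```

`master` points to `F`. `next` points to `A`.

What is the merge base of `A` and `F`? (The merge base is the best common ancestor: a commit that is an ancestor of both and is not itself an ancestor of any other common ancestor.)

O

Ancestors of A: {A, C, D, H, J, L, M, N, O}.
Ancestors of F: {D, F, M, O}.
Common ancestors: {D, M, O}.
Among these, O is not an ancestor of any other common ancestor — it is the merge base.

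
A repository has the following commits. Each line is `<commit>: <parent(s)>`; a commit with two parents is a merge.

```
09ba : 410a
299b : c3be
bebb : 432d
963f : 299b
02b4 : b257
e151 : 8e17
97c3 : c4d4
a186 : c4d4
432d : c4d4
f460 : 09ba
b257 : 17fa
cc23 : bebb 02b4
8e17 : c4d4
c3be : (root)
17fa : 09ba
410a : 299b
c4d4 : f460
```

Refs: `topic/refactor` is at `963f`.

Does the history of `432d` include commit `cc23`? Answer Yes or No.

No

Ancestors of 432d: {09ba, 299b, 410a, 432d, c3be, c4d4, f460}.
cc23 is not in that set, so it is not an ancestor of 432d.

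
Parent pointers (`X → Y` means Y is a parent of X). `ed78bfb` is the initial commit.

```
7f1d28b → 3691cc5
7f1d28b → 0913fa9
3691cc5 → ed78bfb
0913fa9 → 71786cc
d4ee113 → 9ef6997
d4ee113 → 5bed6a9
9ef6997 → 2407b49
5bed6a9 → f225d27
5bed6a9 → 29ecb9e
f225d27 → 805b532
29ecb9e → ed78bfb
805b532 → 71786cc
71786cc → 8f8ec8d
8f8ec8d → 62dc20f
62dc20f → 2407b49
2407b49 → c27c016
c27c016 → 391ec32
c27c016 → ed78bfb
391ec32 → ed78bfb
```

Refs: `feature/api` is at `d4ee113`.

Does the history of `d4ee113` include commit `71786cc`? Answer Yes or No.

Yes

Ancestors of d4ee113 (commits reachable by following parents): {2407b49, 29ecb9e, 391ec32, 5bed6a9, 62dc20f, 71786cc, 805b532, 8f8ec8d, 9ef6997, c27c016, d4ee113, ed78bfb, f225d27}.
71786cc is in that set, so it is an ancestor of d4ee113.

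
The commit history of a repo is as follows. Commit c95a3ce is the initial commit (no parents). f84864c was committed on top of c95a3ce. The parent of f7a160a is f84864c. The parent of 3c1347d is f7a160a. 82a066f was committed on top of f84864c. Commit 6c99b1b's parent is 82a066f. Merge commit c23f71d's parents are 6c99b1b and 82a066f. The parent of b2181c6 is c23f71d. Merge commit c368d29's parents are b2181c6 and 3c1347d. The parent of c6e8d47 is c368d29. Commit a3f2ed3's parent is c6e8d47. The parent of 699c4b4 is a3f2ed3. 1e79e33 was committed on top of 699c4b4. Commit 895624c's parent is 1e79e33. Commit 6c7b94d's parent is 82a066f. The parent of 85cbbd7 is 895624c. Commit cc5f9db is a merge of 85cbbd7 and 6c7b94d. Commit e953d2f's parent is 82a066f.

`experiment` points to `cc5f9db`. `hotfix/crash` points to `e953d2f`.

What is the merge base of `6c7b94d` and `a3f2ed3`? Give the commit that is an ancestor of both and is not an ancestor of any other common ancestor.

Ancestors of 6c7b94d: {6c7b94d, 82a066f, c95a3ce, f84864c}.
Ancestors of a3f2ed3: {3c1347d, 6c99b1b, 82a066f, a3f2ed3, b2181c6, c23f71d, c368d29, c6e8d47, c95a3ce, f7a160a, f84864c}.
Common ancestors: {82a066f, c95a3ce, f84864c}.
Among these, 82a066f is not an ancestor of any other common ancestor — it is the merge base.

82a066f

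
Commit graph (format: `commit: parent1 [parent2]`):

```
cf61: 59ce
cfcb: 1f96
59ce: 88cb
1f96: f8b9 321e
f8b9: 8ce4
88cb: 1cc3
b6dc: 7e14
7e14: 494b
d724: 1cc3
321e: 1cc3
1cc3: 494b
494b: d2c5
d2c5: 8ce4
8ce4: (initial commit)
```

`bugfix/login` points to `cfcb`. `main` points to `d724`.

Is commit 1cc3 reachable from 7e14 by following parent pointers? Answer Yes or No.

Ancestors of 7e14: {494b, 7e14, 8ce4, d2c5}.
1cc3 is not in that set, so it is not an ancestor of 7e14.

No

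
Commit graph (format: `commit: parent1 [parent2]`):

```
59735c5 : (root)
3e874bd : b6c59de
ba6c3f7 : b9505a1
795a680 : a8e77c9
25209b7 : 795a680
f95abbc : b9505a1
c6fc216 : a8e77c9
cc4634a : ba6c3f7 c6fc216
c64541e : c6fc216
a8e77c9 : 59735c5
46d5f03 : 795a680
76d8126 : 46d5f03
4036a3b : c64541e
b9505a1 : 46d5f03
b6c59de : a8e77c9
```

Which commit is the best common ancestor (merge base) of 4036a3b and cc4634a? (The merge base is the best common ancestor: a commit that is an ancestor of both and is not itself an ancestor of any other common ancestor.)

c6fc216

Ancestors of 4036a3b: {4036a3b, 59735c5, a8e77c9, c64541e, c6fc216}.
Ancestors of cc4634a: {46d5f03, 59735c5, 795a680, a8e77c9, b9505a1, ba6c3f7, c6fc216, cc4634a}.
Common ancestors: {59735c5, a8e77c9, c6fc216}.
Among these, c6fc216 is not an ancestor of any other common ancestor — it is the merge base.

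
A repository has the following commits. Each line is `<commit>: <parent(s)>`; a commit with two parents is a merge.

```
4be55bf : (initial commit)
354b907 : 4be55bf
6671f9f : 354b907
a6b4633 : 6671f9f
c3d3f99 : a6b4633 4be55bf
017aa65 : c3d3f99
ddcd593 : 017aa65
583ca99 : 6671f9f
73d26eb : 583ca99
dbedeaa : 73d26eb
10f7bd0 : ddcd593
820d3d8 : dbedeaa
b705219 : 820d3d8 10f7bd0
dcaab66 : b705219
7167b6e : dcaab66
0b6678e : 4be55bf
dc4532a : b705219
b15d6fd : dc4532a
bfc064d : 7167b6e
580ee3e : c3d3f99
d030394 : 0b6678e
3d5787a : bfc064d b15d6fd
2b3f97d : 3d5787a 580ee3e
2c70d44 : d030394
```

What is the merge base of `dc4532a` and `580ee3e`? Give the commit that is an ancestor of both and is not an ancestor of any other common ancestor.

c3d3f99

Ancestors of dc4532a: {017aa65, 10f7bd0, 354b907, 4be55bf, 583ca99, 6671f9f, 73d26eb, 820d3d8, a6b4633, b705219, c3d3f99, dbedeaa, dc4532a, ddcd593}.
Ancestors of 580ee3e: {354b907, 4be55bf, 580ee3e, 6671f9f, a6b4633, c3d3f99}.
Common ancestors: {354b907, 4be55bf, 6671f9f, a6b4633, c3d3f99}.
Among these, c3d3f99 is not an ancestor of any other common ancestor — it is the merge base.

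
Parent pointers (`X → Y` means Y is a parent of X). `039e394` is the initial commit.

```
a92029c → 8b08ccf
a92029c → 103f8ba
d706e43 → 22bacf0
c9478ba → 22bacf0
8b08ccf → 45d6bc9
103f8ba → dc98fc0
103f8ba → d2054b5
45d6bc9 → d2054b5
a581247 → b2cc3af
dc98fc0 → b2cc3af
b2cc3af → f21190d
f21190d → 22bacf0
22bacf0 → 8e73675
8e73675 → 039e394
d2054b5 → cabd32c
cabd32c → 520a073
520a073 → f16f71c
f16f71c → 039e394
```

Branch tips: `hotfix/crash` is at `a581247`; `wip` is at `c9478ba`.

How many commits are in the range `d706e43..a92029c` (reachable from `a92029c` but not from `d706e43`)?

11

Reachable from a92029c: {039e394, 103f8ba, 22bacf0, 45d6bc9, 520a073, 8b08ccf, 8e73675, a92029c, b2cc3af, cabd32c, d2054b5, dc98fc0, f16f71c, f21190d}.
Reachable from d706e43: {039e394, 22bacf0, 8e73675, d706e43}.
In a92029c's history but not d706e43's: {103f8ba, 45d6bc9, 520a073, 8b08ccf, a92029c, b2cc3af, cabd32c, d2054b5, dc98fc0, f16f71c, f21190d} — 11 commits.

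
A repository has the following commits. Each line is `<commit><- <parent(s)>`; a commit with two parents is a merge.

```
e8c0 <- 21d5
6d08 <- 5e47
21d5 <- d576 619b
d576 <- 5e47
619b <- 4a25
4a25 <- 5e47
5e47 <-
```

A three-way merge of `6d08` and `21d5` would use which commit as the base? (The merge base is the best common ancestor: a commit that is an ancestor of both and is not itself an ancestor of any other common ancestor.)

5e47

Ancestors of 6d08: {5e47, 6d08}.
Ancestors of 21d5: {21d5, 4a25, 5e47, 619b, d576}.
Common ancestors: {5e47}.
The only common ancestor is 5e47, so it is the merge base.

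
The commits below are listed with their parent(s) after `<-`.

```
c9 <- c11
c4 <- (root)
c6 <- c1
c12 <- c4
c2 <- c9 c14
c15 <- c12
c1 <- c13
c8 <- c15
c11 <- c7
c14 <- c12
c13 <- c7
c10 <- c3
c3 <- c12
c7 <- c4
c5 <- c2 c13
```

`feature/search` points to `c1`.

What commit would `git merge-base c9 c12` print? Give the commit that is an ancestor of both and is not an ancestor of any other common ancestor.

c4

Ancestors of c9: {c11, c4, c7, c9}.
Ancestors of c12: {c12, c4}.
Common ancestors: {c4}.
The only common ancestor is c4, so it is the merge base.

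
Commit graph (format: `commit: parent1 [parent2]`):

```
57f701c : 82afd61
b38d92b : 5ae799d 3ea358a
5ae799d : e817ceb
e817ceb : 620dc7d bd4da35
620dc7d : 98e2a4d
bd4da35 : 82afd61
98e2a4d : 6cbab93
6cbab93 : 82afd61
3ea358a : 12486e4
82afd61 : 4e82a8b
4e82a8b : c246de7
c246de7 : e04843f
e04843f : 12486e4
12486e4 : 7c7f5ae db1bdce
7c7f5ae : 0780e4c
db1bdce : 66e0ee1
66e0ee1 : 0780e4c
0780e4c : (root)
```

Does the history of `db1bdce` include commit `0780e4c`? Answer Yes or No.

Yes

Ancestors of db1bdce (commits reachable by following parents): {0780e4c, 66e0ee1, db1bdce}.
0780e4c is in that set, so it is an ancestor of db1bdce.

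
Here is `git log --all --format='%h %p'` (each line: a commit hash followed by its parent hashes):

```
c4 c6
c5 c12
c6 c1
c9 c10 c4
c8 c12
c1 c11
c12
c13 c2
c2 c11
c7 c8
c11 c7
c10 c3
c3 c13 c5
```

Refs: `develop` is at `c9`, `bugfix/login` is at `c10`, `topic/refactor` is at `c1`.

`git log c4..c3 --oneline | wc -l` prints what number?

4

Reachable from c3: {c11, c12, c13, c2, c3, c5, c7, c8}.
Reachable from c4: {c1, c11, c12, c4, c6, c7, c8}.
In c3's history but not c4's: {c13, c2, c3, c5} — 4 commits.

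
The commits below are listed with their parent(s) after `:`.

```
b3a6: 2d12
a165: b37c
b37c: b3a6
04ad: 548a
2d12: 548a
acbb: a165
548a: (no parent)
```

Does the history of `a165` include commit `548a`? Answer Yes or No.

Yes

Ancestors of a165 (commits reachable by following parents): {2d12, 548a, a165, b37c, b3a6}.
548a is in that set, so it is an ancestor of a165.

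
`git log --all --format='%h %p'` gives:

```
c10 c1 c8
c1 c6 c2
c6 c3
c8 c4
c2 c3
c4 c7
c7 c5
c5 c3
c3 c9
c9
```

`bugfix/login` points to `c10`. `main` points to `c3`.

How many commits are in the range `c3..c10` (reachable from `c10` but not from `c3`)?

8

Reachable from c10: {c1, c10, c2, c3, c4, c5, c6, c7, c8, c9}.
Reachable from c3: {c3, c9}.
In c10's history but not c3's: {c1, c10, c2, c4, c5, c6, c7, c8} — 8 commits.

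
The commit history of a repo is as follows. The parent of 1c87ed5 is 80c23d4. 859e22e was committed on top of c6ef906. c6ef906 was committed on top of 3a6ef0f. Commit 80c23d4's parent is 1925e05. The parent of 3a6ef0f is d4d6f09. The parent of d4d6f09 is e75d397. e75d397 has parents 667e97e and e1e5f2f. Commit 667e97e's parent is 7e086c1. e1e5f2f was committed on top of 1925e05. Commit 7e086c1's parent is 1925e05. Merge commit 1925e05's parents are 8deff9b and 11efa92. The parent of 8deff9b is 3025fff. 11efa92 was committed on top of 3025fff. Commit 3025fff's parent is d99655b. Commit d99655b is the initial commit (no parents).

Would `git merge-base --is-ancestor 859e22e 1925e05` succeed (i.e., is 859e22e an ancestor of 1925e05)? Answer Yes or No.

No

Ancestors of 1925e05: {11efa92, 1925e05, 3025fff, 8deff9b, d99655b}.
859e22e is not in that set, so it is not an ancestor of 1925e05.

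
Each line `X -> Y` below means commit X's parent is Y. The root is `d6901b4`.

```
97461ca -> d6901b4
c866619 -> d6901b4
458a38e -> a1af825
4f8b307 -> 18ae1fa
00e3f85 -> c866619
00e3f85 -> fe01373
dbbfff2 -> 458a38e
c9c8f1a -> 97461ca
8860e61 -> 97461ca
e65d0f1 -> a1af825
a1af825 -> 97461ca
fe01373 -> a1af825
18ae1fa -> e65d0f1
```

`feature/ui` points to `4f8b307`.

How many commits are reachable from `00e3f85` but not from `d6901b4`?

Reachable from 00e3f85: {00e3f85, 97461ca, a1af825, c866619, d6901b4, fe01373}.
Reachable from d6901b4: {d6901b4}.
In 00e3f85's history but not d6901b4's: {00e3f85, 97461ca, a1af825, c866619, fe01373} — 5 commits.

5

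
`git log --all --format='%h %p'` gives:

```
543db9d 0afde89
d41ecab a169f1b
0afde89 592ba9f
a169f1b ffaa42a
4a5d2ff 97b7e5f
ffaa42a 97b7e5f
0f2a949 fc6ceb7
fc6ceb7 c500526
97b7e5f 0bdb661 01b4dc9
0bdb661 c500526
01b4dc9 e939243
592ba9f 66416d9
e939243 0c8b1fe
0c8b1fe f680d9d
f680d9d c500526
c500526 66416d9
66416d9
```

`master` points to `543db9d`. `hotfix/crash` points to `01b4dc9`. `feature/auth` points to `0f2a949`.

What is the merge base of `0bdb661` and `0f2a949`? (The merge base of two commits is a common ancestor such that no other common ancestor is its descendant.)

c500526

Ancestors of 0bdb661: {0bdb661, 66416d9, c500526}.
Ancestors of 0f2a949: {0f2a949, 66416d9, c500526, fc6ceb7}.
Common ancestors: {66416d9, c500526}.
Among these, c500526 is not an ancestor of any other common ancestor — it is the merge base.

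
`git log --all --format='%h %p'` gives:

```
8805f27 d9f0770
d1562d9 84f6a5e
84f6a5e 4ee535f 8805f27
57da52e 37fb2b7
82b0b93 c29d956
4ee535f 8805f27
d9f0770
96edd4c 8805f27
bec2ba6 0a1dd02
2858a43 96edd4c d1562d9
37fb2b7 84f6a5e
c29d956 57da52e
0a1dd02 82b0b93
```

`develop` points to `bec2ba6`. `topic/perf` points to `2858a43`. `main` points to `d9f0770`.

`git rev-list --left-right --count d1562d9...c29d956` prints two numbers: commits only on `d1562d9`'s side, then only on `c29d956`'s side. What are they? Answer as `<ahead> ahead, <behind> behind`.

Reachable from d1562d9: {4ee535f, 84f6a5e, 8805f27, d1562d9, d9f0770}.
Reachable from c29d956: {37fb2b7, 4ee535f, 57da52e, 84f6a5e, 8805f27, c29d956, d9f0770}.
Only in d1562d9's history (ahead): {d1562d9} — 1.
Only in c29d956's history (behind): {37fb2b7, 57da52e, c29d956} — 3.

1 ahead, 3 behind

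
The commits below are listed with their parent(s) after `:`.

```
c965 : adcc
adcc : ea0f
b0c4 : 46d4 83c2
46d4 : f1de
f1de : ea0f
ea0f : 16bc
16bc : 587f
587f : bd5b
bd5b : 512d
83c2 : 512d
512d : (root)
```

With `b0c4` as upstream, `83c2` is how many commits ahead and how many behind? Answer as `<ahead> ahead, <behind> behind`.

Reachable from 83c2: {512d, 83c2}.
Reachable from b0c4: {16bc, 46d4, 512d, 587f, 83c2, b0c4, bd5b, ea0f, f1de}.
Only in 83c2's history (ahead): {} — 0.
Only in b0c4's history (behind): {16bc, 46d4, 587f, b0c4, bd5b, ea0f, f1de} — 7.

0 ahead, 7 behind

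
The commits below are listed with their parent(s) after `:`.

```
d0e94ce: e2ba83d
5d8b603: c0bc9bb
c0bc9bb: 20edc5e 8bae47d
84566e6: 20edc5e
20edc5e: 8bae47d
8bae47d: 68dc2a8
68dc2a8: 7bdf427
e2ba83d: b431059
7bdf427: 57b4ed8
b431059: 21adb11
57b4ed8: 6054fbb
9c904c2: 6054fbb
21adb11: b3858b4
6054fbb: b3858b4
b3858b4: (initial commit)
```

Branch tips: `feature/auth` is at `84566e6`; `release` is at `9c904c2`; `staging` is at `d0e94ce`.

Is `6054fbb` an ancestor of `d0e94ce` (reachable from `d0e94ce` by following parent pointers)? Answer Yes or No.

No

Ancestors of d0e94ce: {21adb11, b3858b4, b431059, d0e94ce, e2ba83d}.
6054fbb is not in that set, so it is not an ancestor of d0e94ce.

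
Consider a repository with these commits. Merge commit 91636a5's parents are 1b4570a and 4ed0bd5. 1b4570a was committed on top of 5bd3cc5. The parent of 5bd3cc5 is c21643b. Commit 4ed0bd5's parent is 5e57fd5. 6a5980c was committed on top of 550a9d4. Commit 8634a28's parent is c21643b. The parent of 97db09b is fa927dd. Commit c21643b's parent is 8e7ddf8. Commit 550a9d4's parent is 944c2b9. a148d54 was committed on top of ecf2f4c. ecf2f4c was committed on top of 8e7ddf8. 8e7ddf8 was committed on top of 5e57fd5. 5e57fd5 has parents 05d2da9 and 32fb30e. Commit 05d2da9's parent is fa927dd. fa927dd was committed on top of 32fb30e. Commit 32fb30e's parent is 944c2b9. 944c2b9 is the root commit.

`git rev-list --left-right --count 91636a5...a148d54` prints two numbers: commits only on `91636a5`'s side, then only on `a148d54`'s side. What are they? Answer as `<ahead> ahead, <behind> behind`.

Reachable from 91636a5: {05d2da9, 1b4570a, 32fb30e, 4ed0bd5, 5bd3cc5, 5e57fd5, 8e7ddf8, 91636a5, 944c2b9, c21643b, fa927dd}.
Reachable from a148d54: {05d2da9, 32fb30e, 5e57fd5, 8e7ddf8, 944c2b9, a148d54, ecf2f4c, fa927dd}.
Only in 91636a5's history (ahead): {1b4570a, 4ed0bd5, 5bd3cc5, 91636a5, c21643b} — 5.
Only in a148d54's history (behind): {a148d54, ecf2f4c} — 2.

5 ahead, 2 behind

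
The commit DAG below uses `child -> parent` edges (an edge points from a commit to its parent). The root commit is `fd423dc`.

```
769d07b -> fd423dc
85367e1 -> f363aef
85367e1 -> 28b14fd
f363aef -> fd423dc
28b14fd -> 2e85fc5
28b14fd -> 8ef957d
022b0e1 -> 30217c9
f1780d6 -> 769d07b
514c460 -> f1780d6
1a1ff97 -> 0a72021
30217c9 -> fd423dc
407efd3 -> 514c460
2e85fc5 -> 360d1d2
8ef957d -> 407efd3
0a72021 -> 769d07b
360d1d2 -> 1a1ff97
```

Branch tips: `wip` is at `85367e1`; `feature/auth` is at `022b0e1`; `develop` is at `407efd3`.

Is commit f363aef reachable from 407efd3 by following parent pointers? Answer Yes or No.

Ancestors of 407efd3: {407efd3, 514c460, 769d07b, f1780d6, fd423dc}.
f363aef is not in that set, so it is not an ancestor of 407efd3.

No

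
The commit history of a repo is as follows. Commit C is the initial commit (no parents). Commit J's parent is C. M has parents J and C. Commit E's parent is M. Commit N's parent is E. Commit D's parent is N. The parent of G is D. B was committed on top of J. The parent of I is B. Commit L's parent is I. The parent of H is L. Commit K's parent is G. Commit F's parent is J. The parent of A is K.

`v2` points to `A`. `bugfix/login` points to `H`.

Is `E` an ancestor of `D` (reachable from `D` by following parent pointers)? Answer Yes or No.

Ancestors of D (commits reachable by following parents): {C, D, E, J, M, N}.
E is in that set, so it is an ancestor of D.

Yes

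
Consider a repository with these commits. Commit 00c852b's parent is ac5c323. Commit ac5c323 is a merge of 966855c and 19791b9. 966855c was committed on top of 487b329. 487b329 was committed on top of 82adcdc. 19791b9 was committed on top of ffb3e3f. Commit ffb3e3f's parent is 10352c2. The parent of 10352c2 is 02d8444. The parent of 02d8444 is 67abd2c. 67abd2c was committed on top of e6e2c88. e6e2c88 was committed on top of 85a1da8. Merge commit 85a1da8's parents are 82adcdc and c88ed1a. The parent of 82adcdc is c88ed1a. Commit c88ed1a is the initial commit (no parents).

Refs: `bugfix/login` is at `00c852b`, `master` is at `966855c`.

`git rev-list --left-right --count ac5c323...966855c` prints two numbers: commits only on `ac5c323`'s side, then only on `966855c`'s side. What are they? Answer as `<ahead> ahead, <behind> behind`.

8 ahead, 0 behind

Reachable from ac5c323: {02d8444, 10352c2, 19791b9, 487b329, 67abd2c, 82adcdc, 85a1da8, 966855c, ac5c323, c88ed1a, e6e2c88, ffb3e3f}.
Reachable from 966855c: {487b329, 82adcdc, 966855c, c88ed1a}.
Only in ac5c323's history (ahead): {02d8444, 10352c2, 19791b9, 67abd2c, 85a1da8, ac5c323, e6e2c88, ffb3e3f} — 8.
Only in 966855c's history (behind): {} — 0.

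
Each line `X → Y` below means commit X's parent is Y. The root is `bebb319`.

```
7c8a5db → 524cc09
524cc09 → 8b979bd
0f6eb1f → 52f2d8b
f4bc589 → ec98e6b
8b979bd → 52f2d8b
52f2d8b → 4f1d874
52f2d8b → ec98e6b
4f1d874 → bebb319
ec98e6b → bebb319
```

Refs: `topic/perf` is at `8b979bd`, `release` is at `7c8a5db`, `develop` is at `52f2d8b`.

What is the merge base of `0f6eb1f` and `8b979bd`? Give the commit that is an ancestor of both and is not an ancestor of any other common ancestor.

52f2d8b

Ancestors of 0f6eb1f: {0f6eb1f, 4f1d874, 52f2d8b, bebb319, ec98e6b}.
Ancestors of 8b979bd: {4f1d874, 52f2d8b, 8b979bd, bebb319, ec98e6b}.
Common ancestors: {4f1d874, 52f2d8b, bebb319, ec98e6b}.
Among these, 52f2d8b is not an ancestor of any other common ancestor — it is the merge base.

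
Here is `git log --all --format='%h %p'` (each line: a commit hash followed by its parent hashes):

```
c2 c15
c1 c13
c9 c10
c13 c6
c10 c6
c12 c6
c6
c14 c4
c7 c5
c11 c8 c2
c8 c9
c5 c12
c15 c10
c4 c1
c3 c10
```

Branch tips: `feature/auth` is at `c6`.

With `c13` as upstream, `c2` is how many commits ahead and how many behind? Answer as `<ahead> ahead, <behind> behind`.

3 ahead, 1 behind

Reachable from c2: {c10, c15, c2, c6}.
Reachable from c13: {c13, c6}.
Only in c2's history (ahead): {c10, c15, c2} — 3.
Only in c13's history (behind): {c13} — 1.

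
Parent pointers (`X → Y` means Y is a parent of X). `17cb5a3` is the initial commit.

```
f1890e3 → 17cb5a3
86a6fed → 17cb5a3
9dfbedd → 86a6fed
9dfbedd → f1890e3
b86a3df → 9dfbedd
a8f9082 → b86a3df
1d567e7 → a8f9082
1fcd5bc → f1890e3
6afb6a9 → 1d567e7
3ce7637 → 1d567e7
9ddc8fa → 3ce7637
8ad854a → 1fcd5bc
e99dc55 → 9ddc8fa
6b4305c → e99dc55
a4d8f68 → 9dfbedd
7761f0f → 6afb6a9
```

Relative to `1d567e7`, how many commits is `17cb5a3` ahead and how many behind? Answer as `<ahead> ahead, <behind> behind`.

Reachable from 17cb5a3: {17cb5a3}.
Reachable from 1d567e7: {17cb5a3, 1d567e7, 86a6fed, 9dfbedd, a8f9082, b86a3df, f1890e3}.
Only in 17cb5a3's history (ahead): {} — 0.
Only in 1d567e7's history (behind): {1d567e7, 86a6fed, 9dfbedd, a8f9082, b86a3df, f1890e3} — 6.

0 ahead, 6 behind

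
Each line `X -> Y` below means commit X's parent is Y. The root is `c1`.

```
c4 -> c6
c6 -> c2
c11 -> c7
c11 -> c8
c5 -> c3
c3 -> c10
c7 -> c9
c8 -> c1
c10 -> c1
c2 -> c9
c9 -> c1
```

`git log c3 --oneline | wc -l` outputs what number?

Walking parent pointers from c3: reachable set = {c1, c10, c3}.
That is 3 commits.

3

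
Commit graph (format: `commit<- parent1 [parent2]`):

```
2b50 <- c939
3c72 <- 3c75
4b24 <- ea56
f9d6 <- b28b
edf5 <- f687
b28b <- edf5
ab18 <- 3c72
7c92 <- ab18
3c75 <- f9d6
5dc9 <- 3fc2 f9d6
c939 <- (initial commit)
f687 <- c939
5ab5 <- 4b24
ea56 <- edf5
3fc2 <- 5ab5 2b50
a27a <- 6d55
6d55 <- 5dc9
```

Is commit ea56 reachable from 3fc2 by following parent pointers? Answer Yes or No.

Ancestors of 3fc2 (commits reachable by following parents): {2b50, 3fc2, 4b24, 5ab5, c939, ea56, edf5, f687}.
ea56 is in that set, so it is an ancestor of 3fc2.

Yes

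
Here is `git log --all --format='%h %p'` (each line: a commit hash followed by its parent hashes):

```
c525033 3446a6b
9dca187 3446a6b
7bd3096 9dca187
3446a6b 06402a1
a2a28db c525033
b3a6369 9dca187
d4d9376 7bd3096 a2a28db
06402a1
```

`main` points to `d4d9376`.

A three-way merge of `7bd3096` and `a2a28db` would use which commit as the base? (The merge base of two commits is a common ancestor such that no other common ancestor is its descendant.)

Ancestors of 7bd3096: {06402a1, 3446a6b, 7bd3096, 9dca187}.
Ancestors of a2a28db: {06402a1, 3446a6b, a2a28db, c525033}.
Common ancestors: {06402a1, 3446a6b}.
Among these, 3446a6b is not an ancestor of any other common ancestor — it is the merge base.

3446a6b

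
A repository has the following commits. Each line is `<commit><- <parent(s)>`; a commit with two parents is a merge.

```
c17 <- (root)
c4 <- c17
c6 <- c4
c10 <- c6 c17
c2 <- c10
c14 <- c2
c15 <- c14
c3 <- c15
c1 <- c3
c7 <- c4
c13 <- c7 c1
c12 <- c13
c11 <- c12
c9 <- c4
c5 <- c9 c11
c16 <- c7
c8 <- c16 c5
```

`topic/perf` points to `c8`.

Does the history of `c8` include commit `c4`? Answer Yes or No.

Ancestors of c8 (commits reachable by following parents): {c1, c10, c11, c12, c13, c14, c15, c16, c17, c2, c3, c4, c5, c6, c7, c8, c9}.
c4 is in that set, so it is an ancestor of c8.

Yes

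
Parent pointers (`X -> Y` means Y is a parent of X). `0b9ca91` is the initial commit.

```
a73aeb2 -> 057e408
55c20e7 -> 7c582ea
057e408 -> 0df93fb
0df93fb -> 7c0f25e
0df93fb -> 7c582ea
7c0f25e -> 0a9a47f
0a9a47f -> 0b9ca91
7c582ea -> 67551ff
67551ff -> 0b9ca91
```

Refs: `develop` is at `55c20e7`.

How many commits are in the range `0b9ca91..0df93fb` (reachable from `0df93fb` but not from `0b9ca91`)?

Reachable from 0df93fb: {0a9a47f, 0b9ca91, 0df93fb, 67551ff, 7c0f25e, 7c582ea}.
Reachable from 0b9ca91: {0b9ca91}.
In 0df93fb's history but not 0b9ca91's: {0a9a47f, 0df93fb, 67551ff, 7c0f25e, 7c582ea} — 5 commits.

5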